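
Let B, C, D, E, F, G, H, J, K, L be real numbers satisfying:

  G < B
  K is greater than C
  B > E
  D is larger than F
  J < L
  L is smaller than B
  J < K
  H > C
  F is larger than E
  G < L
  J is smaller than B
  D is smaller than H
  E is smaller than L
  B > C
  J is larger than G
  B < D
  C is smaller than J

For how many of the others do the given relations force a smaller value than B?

5

Directly below B: G, C, J, E, L.
Nothing else is reachable below B; 5 in all.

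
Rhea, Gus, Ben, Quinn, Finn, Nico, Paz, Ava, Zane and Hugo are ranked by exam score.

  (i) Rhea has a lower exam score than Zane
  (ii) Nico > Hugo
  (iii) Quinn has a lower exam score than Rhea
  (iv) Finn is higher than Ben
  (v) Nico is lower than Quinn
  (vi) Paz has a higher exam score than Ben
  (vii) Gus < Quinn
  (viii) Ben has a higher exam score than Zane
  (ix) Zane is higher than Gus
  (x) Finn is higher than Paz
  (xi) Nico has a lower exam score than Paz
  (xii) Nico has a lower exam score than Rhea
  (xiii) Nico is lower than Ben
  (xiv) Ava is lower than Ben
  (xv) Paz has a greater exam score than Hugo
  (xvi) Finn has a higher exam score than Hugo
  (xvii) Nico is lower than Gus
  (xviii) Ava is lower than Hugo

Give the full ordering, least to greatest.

Each adjacent pair is fixed by a given relation: Ava < Hugo; Hugo < Nico; Nico < Gus; Gus < Quinn; Quinn < Rhea; Rhea < Zane; Zane < Ben; Ben < Paz; Paz < Finn. Chaining them end to end gives the full order.

Ava < Hugo < Nico < Gus < Quinn < Rhea < Zane < Ben < Paz < Finn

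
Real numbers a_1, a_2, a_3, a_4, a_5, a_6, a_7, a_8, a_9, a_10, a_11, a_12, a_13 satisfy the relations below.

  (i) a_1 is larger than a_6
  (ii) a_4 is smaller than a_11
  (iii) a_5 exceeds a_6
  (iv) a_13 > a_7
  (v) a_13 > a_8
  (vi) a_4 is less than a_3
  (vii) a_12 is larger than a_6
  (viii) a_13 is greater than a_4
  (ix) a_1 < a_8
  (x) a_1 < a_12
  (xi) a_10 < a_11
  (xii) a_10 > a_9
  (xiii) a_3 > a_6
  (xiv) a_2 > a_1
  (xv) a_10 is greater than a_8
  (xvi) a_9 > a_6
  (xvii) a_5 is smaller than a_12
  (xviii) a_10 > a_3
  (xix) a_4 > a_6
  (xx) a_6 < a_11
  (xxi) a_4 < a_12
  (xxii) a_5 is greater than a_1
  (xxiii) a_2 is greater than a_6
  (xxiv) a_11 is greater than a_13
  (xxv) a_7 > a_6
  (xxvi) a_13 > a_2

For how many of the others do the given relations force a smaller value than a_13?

From a_13 the given relations immediately reach a_7, a_4, a_8, a_2.
From those, a_6, a_1 — 6 in total.
No other element is forced below a_13 by the given relations, so the count is 6.

6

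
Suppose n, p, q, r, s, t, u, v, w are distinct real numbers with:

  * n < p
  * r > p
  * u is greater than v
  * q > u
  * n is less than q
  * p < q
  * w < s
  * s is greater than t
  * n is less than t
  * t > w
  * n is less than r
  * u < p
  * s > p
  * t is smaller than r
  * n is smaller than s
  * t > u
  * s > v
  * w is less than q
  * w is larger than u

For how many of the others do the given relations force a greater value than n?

The elements the relations force above n are p, t, s, r, q — no chain reaches any other.
That is 5.

5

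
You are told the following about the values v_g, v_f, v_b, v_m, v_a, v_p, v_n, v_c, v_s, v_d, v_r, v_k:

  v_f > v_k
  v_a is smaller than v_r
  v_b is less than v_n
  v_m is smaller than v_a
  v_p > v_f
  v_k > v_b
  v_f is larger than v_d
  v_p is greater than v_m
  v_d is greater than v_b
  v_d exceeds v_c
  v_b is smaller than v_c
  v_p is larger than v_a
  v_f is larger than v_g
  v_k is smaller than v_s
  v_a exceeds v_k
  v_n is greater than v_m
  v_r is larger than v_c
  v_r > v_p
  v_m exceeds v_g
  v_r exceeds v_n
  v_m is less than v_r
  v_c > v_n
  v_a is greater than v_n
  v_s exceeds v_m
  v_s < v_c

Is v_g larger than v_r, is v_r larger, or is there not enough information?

v_r

v_g < v_m and v_m < v_s give v_g < v_s.
Then v_s < v_c extends the chain to v_c.
With v_c < v_d: v_g < v_m < v_s < v_c < v_d.
Then v_d < v_f extends the chain to v_f.
Then v_f < v_p extends the chain to v_p.
Then v_p < v_r extends the chain to v_r.
So v_r is larger.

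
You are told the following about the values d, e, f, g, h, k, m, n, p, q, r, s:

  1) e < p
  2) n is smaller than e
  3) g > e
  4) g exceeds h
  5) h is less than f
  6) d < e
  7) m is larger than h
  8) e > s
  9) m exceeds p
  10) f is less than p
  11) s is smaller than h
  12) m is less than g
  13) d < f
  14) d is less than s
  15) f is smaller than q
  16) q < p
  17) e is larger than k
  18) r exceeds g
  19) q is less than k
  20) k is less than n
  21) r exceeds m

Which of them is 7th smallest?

n

The consecutive relations fix a unique order: d < s < h < f < q < k < n < e < p < m < g < r.
The 7th smallest is n.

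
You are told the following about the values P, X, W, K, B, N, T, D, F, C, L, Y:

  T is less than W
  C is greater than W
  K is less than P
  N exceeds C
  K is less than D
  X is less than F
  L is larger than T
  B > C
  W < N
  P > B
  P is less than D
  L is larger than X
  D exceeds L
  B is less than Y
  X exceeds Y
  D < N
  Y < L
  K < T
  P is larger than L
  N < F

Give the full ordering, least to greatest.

K < T < W < C < B < Y < X < L < P < D < N < F

Nothing is placed below K, so it is least; from there K < T; T < W; W < C; C < B; B < Y; Y < X; X < L; L < P; P < D; D < N; N < F, each given directly.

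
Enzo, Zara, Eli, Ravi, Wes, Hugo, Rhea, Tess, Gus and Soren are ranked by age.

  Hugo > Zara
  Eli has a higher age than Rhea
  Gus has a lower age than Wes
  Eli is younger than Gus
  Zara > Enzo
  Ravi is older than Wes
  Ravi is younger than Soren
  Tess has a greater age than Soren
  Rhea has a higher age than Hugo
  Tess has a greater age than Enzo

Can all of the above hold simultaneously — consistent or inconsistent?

Every relation is compatible with Enzo < Zara < Hugo < Rhea < Eli < Gus < Wes < Ravi < Soren < Tess; the set is consistent.

consistent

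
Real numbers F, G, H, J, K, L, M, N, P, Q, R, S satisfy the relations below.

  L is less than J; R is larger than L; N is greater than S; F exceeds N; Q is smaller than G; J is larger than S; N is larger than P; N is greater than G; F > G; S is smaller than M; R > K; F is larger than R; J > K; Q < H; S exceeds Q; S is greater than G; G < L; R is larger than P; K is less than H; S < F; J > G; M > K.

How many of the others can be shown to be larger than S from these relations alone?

From S the given relations immediately reach N, J, F, M.
No other element is forced above S by the given relations, so the count is 4.

4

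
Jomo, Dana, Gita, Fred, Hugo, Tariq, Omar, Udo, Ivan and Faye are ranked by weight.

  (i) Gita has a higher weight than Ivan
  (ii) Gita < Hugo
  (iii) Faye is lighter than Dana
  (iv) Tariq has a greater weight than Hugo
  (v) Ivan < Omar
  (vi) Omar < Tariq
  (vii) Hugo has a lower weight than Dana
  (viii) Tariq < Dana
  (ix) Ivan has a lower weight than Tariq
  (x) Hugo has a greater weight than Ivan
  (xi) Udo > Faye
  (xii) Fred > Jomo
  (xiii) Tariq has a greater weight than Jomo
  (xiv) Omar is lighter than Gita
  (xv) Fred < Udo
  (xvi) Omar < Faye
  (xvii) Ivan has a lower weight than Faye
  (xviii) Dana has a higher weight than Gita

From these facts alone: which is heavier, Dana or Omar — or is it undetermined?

Dana

Following the relations from Omar: Omar < Gita < Hugo < Tariq < Dana.
So Dana is heavier.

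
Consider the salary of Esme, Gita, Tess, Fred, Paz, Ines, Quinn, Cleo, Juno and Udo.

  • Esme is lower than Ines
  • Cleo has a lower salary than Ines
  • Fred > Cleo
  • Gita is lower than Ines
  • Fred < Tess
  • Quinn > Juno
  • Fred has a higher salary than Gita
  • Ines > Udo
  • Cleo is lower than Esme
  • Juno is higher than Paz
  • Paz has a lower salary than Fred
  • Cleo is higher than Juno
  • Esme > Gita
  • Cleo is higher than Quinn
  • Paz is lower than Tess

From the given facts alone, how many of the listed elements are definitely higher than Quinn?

The elements the relations force above Quinn are Cleo, Esme, Fred, Ines, Tess — no chain reaches any other.
That is 5.

5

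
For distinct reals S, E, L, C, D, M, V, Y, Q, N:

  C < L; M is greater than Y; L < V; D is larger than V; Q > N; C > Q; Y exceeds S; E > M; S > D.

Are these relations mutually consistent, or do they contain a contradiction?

consistent

The single ordering N < Q < C < L < V < D < S < Y < M < E satisfies every listed relation, so no contradiction arises.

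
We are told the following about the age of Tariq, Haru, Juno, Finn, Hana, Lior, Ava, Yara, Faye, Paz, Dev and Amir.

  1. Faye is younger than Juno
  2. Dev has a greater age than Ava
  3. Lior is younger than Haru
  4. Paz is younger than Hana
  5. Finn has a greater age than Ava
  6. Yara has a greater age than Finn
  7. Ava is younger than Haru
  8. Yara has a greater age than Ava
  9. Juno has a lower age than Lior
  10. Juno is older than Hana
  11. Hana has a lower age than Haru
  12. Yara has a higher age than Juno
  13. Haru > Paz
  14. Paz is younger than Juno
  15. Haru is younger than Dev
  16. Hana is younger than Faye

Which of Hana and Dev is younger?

Hana

Hana < Faye and Faye < Juno give Hana < Juno.
With Juno < Lior: Hana < Faye < Juno < Lior.
Then Lior < Haru extends the chain to Haru.
Then Haru < Dev extends the chain to Dev.
So Hana < Dev; Hana is the younger of the two.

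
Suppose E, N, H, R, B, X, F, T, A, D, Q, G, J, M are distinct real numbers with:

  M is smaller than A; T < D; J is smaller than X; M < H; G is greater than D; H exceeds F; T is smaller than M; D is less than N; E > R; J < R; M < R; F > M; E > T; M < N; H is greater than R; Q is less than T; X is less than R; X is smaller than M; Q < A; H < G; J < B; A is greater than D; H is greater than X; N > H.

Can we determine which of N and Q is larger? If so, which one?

Q < T < M < R < H < N, by transitivity through T, M, R, H.
So N is larger.

N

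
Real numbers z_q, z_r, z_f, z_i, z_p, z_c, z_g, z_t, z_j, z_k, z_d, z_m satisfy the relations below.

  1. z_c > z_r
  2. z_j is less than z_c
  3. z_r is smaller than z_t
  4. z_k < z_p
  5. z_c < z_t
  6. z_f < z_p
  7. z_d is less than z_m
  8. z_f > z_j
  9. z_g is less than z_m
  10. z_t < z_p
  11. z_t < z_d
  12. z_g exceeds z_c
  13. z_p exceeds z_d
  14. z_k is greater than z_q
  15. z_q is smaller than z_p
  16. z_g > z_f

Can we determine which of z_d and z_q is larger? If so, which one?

undetermined

Following every chain through z_q: above z_q we get z_k, z_p.
z_d is not reached, and no chain runs the other way from z_d to z_q.
So the given relations leave the order of z_q and z_d undetermined.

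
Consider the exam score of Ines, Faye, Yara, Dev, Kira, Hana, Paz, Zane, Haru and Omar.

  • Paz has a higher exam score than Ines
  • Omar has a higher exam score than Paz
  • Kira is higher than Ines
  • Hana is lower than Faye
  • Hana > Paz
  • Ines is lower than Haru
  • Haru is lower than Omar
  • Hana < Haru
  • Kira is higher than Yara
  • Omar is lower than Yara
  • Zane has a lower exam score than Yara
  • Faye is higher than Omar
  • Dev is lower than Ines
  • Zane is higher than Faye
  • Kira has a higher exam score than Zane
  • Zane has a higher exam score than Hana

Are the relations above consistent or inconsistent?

consistent

Every relation is compatible with Dev < Ines < Paz < Hana < Haru < Omar < Faye < Zane < Yara < Kira; the set is consistent.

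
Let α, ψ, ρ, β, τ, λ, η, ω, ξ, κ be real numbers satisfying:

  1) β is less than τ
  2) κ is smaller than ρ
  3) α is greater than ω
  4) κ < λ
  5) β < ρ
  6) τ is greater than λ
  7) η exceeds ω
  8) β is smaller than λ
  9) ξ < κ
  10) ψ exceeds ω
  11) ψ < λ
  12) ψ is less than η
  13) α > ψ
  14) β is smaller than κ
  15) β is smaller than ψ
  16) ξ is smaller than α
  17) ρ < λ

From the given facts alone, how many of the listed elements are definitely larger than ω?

Directly above ω: ψ, α, η.
One step further: λ (4 so far).
One step further: τ (5 so far).
Nothing else is reachable above ω; 5 in all.

5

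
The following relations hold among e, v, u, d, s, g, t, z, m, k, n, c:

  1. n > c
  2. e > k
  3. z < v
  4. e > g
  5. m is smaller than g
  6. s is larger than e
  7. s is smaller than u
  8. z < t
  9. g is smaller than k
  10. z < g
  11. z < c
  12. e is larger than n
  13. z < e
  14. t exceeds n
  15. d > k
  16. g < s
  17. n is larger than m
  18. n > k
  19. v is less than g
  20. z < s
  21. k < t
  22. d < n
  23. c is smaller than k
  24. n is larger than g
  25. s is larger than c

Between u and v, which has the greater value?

Chaining the given relations: v < g < k < d < n < e < s < u.
So v < u; u is the larger of the two.

u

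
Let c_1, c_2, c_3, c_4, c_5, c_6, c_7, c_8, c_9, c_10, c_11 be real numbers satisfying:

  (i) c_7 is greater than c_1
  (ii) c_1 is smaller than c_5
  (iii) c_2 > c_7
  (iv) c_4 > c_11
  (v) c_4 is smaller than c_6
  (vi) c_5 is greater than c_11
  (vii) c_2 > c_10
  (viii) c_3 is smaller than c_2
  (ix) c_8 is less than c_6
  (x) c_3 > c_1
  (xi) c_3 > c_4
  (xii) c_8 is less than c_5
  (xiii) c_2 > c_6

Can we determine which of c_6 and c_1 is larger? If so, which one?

undetermined

Following every chain through c_1: above c_1 we get c_7, c_5, c_3, c_2.
c_6 is not reached, and no chain runs the other way from c_6 to c_1.
So the given relations leave the order of c_1 and c_6 undetermined.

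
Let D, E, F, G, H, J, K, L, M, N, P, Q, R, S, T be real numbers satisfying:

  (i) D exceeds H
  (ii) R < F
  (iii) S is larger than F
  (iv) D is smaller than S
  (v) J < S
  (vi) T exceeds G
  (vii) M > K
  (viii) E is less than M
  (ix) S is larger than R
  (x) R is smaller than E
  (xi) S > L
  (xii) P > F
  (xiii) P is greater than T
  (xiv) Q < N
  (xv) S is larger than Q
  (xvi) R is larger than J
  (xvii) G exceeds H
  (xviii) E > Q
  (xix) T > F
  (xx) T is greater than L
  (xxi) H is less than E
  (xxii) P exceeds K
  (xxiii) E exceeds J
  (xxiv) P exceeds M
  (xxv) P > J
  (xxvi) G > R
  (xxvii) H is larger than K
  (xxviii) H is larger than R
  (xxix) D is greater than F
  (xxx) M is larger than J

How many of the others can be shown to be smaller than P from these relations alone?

11

Directly below P: K, J, F, T, M.
One step further: R, L, G, E (9 so far).
One step further: Q, H (11 so far).
No other element is forced below P by the given relations, so the count is 11.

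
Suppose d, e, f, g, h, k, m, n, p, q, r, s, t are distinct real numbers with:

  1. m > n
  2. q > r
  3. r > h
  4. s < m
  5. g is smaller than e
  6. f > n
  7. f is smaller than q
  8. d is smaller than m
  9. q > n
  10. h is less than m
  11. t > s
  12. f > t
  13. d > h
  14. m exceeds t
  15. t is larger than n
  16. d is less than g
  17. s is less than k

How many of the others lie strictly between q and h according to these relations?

Chaining upward from h reaches: r, d, g, e, m.
Chaining downward from q reaches: r, n, s, t, f.
Strictly between h and q are those in both lists: r — 1 element.

1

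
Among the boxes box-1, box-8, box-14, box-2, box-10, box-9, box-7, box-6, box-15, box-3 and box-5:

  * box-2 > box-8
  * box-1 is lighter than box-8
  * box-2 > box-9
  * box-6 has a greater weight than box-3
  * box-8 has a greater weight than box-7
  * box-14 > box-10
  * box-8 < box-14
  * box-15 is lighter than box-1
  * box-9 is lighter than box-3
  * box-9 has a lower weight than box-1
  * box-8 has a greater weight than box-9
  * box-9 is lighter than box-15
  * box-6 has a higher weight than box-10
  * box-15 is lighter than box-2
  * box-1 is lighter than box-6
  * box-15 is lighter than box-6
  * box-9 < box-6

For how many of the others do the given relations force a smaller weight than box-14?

6

From box-14 the given relations immediately reach box-10, box-8.
From those, box-9, box-7, box-1 — 5 in total.
From those, box-15 — 6 in total.
Nothing else is reachable below box-14; 6 in all.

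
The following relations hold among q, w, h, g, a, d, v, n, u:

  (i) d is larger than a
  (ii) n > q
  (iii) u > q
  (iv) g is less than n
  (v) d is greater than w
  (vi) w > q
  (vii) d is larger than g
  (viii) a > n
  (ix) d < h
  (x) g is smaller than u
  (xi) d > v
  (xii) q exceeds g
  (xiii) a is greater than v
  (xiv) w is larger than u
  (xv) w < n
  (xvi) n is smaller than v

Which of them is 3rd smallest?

u

Piecing the relations together gives one ordering: g < q < u < w < n < v < a < d < h.
The 3rd smallest is u.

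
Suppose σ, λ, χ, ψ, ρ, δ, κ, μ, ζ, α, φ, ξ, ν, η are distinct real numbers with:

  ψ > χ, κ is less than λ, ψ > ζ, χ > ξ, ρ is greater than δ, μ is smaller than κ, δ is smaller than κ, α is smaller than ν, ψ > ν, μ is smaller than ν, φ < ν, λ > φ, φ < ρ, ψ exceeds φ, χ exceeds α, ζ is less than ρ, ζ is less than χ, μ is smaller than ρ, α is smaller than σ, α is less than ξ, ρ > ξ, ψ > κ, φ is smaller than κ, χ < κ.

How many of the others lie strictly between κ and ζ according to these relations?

1

Chaining upward from ζ reaches: ρ, χ, ψ, λ.
Chaining downward from κ reaches: α, μ, δ, ξ, φ, χ.
Strictly between ζ and κ are those in both lists: χ — 1 element.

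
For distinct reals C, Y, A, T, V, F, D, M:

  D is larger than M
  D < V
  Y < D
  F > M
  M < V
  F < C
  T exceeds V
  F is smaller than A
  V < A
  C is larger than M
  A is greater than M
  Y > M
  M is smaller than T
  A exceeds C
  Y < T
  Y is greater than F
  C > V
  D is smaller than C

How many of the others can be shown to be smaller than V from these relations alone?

4

The elements the relations force below V are M, F, Y, D — no chain reaches any other.
That is 4.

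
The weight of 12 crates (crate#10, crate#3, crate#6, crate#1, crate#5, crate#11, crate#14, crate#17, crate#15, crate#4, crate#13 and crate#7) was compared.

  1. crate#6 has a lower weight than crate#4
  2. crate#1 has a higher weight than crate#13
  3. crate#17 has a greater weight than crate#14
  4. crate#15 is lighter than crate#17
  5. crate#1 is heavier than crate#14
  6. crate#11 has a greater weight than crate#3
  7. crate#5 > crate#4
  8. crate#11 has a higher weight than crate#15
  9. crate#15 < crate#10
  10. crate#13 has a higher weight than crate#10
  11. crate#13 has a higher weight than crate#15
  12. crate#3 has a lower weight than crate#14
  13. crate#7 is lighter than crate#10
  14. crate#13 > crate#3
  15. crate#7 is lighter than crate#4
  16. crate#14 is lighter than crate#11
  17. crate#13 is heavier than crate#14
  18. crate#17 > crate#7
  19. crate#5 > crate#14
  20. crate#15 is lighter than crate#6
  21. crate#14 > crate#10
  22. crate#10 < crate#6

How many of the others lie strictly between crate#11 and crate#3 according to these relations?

Chaining upward from crate#3 reaches: crate#14, crate#17, crate#13, crate#1, crate#5.
Chaining downward from crate#11 reaches: crate#7, crate#15, crate#10, crate#14.
Strictly between crate#3 and crate#11 are those in both lists: crate#14 — 1 element.

1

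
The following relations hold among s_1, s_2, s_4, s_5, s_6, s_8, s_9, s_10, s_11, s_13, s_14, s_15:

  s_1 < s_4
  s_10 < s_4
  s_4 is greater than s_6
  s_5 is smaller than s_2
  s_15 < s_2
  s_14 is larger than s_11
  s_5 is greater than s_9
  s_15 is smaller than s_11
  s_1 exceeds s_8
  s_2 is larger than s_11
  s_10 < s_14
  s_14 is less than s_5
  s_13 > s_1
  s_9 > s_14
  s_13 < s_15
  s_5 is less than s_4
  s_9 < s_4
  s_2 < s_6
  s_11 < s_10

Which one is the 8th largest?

s_11

The consecutive relations fix a unique order: s_8 < s_1 < s_13 < s_15 < s_11 < s_10 < s_14 < s_9 < s_5 < s_2 < s_6 < s_4.
The 8th largest is s_11.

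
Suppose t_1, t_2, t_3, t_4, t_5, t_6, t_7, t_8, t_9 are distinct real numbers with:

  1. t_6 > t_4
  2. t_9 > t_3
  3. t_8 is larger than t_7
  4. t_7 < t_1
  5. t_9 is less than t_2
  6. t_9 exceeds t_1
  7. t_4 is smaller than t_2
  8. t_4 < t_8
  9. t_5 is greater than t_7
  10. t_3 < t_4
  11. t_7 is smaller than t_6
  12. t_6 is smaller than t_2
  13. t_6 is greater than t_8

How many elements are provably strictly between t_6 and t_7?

Chaining upward from t_7 reaches: t_1, t_9, t_8, t_2, t_5.
Chaining downward from t_6 reaches: t_3, t_4, t_8.
Strictly between t_7 and t_6 are those in both lists: t_8 — 1 element.

1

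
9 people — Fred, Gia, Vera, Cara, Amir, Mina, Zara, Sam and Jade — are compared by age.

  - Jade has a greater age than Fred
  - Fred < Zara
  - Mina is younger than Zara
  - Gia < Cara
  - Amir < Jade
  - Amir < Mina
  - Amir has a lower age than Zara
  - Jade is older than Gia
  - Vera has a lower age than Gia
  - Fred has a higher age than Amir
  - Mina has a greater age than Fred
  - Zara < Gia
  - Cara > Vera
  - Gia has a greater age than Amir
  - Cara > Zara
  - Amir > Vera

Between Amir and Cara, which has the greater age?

Amir < Fred and Fred < Mina give Amir < Mina.
With Mina < Zara: Amir < Fred < Mina < Zara.
Then Zara < Gia extends the chain to Gia.
With Gia < Cara: Amir < Fred < Mina < Zara < Gia < Cara.
So Amir < Cara; Cara is the older of the two.

Cara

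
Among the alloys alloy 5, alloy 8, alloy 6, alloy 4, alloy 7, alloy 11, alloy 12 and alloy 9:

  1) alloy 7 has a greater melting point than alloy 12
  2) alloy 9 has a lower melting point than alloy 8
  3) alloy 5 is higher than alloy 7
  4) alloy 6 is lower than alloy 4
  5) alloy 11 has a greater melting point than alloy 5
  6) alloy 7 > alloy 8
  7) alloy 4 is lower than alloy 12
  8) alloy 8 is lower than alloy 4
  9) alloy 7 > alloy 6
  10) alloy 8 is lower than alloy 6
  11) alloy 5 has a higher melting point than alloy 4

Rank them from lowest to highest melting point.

Nothing is placed below alloy 9, so it is least; from there alloy 9 < alloy 8; alloy 8 < alloy 6; alloy 6 < alloy 4; alloy 4 < alloy 12; alloy 12 < alloy 7; alloy 7 < alloy 5; alloy 5 < alloy 11, each given directly.

alloy 9 < alloy 8 < alloy 6 < alloy 4 < alloy 12 < alloy 7 < alloy 5 < alloy 11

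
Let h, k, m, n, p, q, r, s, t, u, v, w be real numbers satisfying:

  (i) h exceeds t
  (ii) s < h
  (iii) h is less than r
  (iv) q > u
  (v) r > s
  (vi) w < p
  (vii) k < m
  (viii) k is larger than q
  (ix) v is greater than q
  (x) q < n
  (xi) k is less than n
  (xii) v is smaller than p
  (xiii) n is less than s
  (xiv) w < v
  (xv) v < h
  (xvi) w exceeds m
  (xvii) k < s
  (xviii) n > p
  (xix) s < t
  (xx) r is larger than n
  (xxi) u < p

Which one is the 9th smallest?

s

Piecing the relations together gives one ordering: u < q < k < m < w < v < p < n < s < t < h < r.
Counting 9 from the smallest end gives s.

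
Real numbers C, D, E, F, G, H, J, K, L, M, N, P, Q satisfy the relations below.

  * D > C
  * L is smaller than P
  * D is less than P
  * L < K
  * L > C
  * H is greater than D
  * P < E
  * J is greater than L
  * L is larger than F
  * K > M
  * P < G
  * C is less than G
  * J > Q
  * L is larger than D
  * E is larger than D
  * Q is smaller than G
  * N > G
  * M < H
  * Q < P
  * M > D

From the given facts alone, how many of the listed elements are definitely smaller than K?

Directly below K: L, M.
One step further: C, D, F (5 so far).
Nothing else is reachable below K; 5 in all.

5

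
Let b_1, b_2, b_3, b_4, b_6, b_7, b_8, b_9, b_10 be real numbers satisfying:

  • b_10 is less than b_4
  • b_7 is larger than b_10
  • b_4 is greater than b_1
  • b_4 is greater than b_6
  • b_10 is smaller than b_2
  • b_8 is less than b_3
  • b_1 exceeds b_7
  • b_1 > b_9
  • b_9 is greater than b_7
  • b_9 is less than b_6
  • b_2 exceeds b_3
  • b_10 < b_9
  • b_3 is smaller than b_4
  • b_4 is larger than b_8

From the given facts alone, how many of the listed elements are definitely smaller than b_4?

Directly below b_4: b_8, b_3, b_10, b_6, b_1.
One step further: b_7, b_9 (7 so far).
No other element is forced below b_4 by the given relations, so the count is 7.

7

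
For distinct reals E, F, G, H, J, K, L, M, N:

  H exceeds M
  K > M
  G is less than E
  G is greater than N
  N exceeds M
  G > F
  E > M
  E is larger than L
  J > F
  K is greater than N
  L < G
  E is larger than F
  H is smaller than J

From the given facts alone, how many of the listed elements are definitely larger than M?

From M the given relations immediately reach H, N, K, E.
From those, G, J — 6 in total.
No other element is forced above M by the given relations, so the count is 6.

6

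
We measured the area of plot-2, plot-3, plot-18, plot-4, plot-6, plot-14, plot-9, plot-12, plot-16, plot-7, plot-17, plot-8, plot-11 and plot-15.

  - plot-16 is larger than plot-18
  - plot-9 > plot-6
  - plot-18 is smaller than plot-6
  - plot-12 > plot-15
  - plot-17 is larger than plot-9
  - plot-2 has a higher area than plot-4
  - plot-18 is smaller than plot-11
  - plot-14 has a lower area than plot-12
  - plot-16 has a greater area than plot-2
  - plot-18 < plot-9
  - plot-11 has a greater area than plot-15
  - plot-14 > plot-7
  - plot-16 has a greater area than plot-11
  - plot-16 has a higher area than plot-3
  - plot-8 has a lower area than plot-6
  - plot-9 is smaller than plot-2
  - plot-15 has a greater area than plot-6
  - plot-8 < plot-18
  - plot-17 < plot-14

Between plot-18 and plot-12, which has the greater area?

plot-12

Link the given pairs in sequence: plot-18 < plot-6; plot-6 < plot-9; plot-9 < plot-17; plot-17 < plot-14; plot-14 < plot-12.
Chaining these gives plot-18 < plot-6 < plot-9 < plot-17 < plot-14 < plot-12.
So plot-18 < plot-12; plot-12 is the larger of the two.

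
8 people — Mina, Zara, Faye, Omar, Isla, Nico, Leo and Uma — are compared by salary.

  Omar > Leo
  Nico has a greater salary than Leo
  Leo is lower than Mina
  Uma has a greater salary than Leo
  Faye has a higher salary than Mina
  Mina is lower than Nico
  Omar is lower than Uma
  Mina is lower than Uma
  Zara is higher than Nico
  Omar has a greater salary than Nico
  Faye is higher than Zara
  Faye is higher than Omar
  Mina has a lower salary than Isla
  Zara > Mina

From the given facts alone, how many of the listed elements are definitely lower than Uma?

4

From Uma the given relations immediately reach Leo, Mina, Omar.
From those, Nico — 4 in total.
No other element is forced below Uma by the given relations, so the count is 4.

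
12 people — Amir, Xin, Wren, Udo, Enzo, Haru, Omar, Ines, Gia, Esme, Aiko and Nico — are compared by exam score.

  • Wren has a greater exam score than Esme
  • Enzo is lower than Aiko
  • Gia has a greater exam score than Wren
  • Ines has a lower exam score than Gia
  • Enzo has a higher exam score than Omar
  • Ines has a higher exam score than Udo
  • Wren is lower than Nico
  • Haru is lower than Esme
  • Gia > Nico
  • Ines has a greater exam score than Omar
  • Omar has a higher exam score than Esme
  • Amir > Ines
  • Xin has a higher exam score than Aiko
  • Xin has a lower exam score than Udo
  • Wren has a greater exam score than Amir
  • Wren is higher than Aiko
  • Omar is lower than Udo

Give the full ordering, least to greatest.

Haru < Esme < Omar < Enzo < Aiko < Xin < Udo < Ines < Amir < Wren < Nico < Gia

Each adjacent pair is fixed by a given relation: Haru < Esme; Esme < Omar; Omar < Enzo; Enzo < Aiko; Aiko < Xin; Xin < Udo; Udo < Ines; Ines < Amir; Amir < Wren; Wren < Nico; Nico < Gia. Chaining them end to end gives the full order.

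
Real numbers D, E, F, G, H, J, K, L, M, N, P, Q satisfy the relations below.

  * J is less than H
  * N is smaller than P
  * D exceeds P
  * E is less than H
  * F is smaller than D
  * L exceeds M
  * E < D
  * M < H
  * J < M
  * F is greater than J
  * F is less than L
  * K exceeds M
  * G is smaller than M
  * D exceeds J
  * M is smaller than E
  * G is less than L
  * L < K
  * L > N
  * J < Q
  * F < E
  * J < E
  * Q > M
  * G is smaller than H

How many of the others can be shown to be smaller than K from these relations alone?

The elements the relations force below K are J, N, G, F, M, L — no chain reaches any other.
That is 6.

6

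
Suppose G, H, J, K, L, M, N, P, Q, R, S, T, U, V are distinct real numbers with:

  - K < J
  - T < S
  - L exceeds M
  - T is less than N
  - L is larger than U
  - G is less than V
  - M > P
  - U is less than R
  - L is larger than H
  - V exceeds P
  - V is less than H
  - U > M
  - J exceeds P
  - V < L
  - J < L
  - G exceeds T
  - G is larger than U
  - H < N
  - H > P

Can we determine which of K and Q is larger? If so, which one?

undetermined

Following every chain through K: above K we get J, L.
Q is not reached, and no chain runs the other way from Q to K.
So the given relations leave the order of K and Q undetermined.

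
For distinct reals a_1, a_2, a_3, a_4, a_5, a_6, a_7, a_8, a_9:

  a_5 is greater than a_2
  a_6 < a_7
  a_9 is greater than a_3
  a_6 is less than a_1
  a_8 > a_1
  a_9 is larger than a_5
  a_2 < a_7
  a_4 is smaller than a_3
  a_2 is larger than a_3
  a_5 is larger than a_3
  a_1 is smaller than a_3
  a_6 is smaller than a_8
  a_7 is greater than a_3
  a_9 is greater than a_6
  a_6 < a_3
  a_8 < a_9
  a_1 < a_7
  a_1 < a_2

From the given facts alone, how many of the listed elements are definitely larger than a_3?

4

From a_3 the given relations immediately reach a_2, a_5, a_7, a_9.
Nothing else is reachable above a_3; 4 in all.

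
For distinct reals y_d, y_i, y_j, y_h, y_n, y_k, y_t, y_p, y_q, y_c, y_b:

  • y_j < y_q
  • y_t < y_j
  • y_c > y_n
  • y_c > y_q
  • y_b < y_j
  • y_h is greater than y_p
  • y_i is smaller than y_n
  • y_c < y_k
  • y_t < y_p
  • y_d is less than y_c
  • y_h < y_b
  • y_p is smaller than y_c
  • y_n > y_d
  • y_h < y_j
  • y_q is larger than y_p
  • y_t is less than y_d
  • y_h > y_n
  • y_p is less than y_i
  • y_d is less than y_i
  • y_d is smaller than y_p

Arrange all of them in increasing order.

Each adjacent pair is fixed by a given relation: y_t < y_d; y_d < y_p; y_p < y_i; y_i < y_n; y_n < y_h; y_h < y_b; y_b < y_j; y_j < y_q; y_q < y_c; y_c < y_k. Chaining them end to end gives the full order.

y_t < y_d < y_p < y_i < y_n < y_h < y_b < y_j < y_q < y_c < y_k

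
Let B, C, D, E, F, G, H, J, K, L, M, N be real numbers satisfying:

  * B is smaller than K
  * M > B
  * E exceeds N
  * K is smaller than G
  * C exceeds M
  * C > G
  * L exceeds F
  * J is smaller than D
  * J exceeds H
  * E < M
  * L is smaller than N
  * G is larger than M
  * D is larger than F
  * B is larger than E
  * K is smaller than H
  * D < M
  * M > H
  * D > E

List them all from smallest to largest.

F < L < N < E < B < K < H < J < D < M < G < C

The consecutive links are each given: F < L; L < N; N < E; E < B; B < K; K < H; H < J; J < D; D < M; M < G; G < C.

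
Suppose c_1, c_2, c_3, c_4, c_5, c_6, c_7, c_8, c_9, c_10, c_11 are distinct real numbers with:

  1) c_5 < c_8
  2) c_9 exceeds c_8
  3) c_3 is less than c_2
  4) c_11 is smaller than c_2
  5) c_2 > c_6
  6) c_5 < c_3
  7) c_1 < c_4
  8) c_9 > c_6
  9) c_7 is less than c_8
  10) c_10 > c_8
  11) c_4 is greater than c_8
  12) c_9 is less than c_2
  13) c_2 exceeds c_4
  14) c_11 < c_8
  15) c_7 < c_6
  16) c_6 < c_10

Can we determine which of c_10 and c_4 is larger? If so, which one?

undetermined

Following every chain through c_4: above c_4 we get c_2; below c_4 we get c_11, c_5, c_1, c_7, c_8.
c_10 is not reached, and no chain runs the other way from c_10 to c_4.
So the given relations leave the order of c_4 and c_10 undetermined.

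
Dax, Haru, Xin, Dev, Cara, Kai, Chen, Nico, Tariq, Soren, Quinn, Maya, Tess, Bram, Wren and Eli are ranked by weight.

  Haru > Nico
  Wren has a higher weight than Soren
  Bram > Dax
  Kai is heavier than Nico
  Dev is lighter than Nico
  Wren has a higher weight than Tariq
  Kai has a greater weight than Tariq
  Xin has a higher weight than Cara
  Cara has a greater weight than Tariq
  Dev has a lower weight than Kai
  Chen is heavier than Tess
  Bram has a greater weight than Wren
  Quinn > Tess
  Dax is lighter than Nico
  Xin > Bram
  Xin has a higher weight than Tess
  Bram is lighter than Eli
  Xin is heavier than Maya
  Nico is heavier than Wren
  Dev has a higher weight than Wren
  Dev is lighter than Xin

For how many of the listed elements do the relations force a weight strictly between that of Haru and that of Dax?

Chaining upward from Dax reaches: Nico, Bram, Xin, Eli, Kai.
Chaining downward from Haru reaches: Soren, Tariq, Wren, Dev, Nico.
Strictly between Dax and Haru are those in both lists: Nico — 1 element.

1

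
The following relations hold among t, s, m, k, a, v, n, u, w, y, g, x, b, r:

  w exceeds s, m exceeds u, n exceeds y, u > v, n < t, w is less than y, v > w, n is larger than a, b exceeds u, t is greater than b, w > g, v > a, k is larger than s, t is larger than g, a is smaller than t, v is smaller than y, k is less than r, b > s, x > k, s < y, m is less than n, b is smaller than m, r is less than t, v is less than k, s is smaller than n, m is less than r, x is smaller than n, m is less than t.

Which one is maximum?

t

Chaining downward from t: directly below it, a, g, b, m, r, n; then s, u, y, k, x; then w, v.
That covers every other element, and nothing is given above t, so t is the maximum.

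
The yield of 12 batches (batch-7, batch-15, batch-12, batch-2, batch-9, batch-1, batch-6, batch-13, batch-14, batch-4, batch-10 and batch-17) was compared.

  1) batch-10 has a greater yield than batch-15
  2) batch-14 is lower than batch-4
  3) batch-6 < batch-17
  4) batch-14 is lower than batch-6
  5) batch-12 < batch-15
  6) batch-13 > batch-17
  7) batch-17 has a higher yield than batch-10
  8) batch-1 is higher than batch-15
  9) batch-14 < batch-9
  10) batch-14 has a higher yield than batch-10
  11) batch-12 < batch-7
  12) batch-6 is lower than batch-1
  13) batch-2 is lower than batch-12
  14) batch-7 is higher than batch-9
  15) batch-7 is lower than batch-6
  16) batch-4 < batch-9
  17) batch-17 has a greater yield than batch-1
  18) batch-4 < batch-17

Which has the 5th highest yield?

batch-7

The consecutive relations fix a unique order: batch-2 < batch-12 < batch-15 < batch-10 < batch-14 < batch-4 < batch-9 < batch-7 < batch-6 < batch-1 < batch-17 < batch-13.
Counting 5 from the largest end gives batch-7.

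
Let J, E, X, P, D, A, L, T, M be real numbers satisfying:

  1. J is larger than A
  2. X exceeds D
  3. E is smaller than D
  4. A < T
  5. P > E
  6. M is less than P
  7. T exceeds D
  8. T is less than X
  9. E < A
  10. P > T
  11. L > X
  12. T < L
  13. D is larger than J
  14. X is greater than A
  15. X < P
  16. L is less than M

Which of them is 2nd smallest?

The consecutive relations fix a unique order: E < A < J < D < T < X < L < M < P.
Counting 2 from the smallest end gives A.

A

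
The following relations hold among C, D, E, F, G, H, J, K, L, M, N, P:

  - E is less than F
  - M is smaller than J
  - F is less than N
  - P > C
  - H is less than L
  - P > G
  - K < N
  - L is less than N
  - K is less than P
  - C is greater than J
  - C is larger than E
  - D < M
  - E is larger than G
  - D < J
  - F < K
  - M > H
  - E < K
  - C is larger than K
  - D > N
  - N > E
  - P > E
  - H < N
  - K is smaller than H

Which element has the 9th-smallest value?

M

Chaining the given pairs: G < E < F < K < H < L < N < D < M < J < C < P.
The 9th smallest is M.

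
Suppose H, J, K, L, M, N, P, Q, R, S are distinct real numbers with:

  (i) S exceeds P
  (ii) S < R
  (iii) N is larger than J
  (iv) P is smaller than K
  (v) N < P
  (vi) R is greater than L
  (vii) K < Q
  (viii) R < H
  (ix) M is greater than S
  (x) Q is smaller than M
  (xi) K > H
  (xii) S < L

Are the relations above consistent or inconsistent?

consistent

Every relation is compatible with J < N < P < S < L < R < H < K < Q < M; the set is consistent.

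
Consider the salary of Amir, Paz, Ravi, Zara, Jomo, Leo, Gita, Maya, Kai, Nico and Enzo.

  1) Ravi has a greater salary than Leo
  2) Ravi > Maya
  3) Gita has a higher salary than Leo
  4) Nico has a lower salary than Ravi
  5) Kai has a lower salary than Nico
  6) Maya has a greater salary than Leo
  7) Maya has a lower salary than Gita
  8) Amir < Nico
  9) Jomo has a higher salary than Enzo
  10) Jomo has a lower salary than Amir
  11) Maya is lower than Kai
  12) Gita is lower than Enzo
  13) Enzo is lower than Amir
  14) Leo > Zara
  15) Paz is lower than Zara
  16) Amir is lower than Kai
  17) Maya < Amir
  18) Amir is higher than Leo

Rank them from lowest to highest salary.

Each adjacent pair is fixed by a given relation: Paz < Zara; Zara < Leo; Leo < Maya; Maya < Gita; Gita < Enzo; Enzo < Jomo; Jomo < Amir; Amir < Kai; Kai < Nico; Nico < Ravi. Chaining them end to end gives the full order.

Paz < Zara < Leo < Maya < Gita < Enzo < Jomo < Amir < Kai < Nico < Ravi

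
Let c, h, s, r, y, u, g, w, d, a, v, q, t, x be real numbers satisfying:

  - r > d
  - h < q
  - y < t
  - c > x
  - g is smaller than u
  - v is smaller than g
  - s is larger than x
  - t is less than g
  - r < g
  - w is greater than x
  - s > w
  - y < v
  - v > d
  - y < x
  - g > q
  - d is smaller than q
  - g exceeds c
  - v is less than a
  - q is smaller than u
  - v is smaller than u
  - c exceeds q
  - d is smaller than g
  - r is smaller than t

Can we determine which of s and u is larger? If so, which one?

Following every chain through s: below s we get y, x, w.
u is not reached, and no chain runs the other way from u to s.
So the given relations leave the order of s and u undetermined.

undetermined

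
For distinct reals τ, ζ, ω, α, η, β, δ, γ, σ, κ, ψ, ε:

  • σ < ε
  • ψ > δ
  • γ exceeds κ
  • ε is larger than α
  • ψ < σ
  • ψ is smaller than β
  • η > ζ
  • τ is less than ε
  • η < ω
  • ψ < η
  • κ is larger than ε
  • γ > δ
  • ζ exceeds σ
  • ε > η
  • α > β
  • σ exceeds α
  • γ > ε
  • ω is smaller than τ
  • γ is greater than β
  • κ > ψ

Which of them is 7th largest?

ζ

Chaining the given pairs: δ < ψ < β < α < σ < ζ < η < ω < τ < ε < κ < γ.
Counting 7 from the largest end gives ζ.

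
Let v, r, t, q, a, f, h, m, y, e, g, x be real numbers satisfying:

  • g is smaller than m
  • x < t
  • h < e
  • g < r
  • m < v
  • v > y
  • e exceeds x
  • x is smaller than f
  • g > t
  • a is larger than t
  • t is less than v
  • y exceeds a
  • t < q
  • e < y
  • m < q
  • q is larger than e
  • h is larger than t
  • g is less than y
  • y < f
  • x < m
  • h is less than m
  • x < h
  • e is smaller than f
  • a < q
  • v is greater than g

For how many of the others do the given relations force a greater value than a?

From a the given relations immediately reach y, q.
From those, v, f — 4 in total.
No other element is forced above a by the given relations, so the count is 4.

4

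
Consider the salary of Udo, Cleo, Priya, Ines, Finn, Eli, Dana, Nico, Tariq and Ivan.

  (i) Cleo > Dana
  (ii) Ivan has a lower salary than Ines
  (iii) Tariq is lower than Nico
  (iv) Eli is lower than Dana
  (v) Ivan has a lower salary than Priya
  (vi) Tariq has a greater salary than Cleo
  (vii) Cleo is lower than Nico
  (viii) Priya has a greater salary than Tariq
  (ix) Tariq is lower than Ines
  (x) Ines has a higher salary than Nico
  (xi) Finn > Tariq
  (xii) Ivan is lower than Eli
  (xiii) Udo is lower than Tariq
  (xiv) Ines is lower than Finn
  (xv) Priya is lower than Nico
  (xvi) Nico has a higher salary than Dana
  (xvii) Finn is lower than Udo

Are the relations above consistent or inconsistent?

inconsistent

Chaining the given relations yields Tariq < Priya < Nico < Ines < Finn < Udo, so Tariq < Udo. But one relation states Udo < Tariq. These cannot both hold.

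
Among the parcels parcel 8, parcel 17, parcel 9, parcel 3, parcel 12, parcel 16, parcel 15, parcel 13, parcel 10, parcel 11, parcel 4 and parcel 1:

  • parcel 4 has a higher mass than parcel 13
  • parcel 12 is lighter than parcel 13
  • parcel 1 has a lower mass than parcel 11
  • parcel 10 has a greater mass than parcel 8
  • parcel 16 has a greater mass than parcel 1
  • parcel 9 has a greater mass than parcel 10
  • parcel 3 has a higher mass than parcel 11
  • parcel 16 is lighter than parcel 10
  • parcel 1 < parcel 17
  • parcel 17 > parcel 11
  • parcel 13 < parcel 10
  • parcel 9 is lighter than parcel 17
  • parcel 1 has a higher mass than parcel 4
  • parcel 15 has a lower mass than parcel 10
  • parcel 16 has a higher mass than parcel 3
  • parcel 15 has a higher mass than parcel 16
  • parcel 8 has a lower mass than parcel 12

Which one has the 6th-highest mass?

Chaining the given pairs: parcel 8 < parcel 12 < parcel 13 < parcel 4 < parcel 1 < parcel 11 < parcel 3 < parcel 16 < parcel 15 < parcel 10 < parcel 9 < parcel 17.
The 6th largest is parcel 3.

parcel 3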